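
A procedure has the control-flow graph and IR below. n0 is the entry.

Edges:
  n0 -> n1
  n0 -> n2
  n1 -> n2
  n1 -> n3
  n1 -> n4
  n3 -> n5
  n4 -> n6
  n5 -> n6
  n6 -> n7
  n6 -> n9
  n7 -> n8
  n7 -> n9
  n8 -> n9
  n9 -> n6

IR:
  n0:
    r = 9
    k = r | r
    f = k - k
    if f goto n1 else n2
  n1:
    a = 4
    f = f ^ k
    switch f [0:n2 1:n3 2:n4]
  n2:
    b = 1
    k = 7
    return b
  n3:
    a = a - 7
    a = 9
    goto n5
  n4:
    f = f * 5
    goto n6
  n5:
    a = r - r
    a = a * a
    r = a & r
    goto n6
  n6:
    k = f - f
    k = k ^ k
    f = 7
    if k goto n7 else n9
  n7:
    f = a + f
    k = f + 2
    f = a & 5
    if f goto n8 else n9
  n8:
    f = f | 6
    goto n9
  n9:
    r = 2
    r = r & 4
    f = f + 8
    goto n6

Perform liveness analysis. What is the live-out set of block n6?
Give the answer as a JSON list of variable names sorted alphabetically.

def/use:
  n0: {f,k,r} / ∅
  n1: {a,f} / {f,k}
  n2: {b,k} / ∅
  n3: {a} / {a}
  n4: {f} / {f}
  n5: {a,r} / {r}
  n6: {f,k} / {f}
  n7: {f,k} / {a,f}
  n8: {f} / {f}
  n9: {f,r} / {f}

Liveness:
  n0 li=∅ lo={f,k,r}
  n1 li={f,k,r} lo={a,f,r}
  n2 li=∅ lo=∅
  n3 li={a,f,r} lo={f,r}
  n4 li={a,f} lo={a,f}
  n5 li={f,r} lo={a,f}
  n6 li={a,f} lo={a,f}
  n7 li={a,f} lo={a,f}
  n8 li={a,f} lo={a,f}
  n9 li={a,f} lo={a,f}

live-out(n6) = ["a", "f"]

Answer: ["a", "f"]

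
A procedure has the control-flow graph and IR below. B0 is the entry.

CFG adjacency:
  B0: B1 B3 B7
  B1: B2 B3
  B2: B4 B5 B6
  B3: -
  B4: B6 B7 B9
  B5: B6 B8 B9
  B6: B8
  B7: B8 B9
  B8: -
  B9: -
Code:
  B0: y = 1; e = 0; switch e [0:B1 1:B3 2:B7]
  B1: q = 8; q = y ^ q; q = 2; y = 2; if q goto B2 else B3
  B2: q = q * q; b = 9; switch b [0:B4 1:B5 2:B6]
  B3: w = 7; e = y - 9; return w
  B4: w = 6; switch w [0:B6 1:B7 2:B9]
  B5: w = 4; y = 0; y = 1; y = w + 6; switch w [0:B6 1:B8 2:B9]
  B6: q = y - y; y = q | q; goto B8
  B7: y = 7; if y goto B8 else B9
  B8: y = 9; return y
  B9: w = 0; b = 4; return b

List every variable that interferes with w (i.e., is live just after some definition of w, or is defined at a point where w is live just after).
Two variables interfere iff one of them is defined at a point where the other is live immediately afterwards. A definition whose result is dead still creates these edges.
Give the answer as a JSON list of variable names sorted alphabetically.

Block summaries:
  B0 def {e,y} use ∅
  B1 def {q,y} use {y}
  B2 def {b,q} use {q}
  B3 def {e,w} use {y}
  B4 def {w} use ∅
  B5 def {w,y} use ∅
  B6 def {q,y} use {y}
  B7 def {y} use ∅
  B8 def {y} use ∅
  B9 def {b,w} use ∅

Liveness:
  B0: in=∅ out={y}
  B1: in={y} out={q,y}
  B2: in={q,y} out={y}
  B3: in={y} out=∅
  B4: in={y} out={y}
  B5: in=∅ out={y}
  B6: in={y} out=∅
  B7: in=∅ out=∅
  B8: in=∅ out=∅
  B9: in=∅ out=∅

Interfere edges:
  b: {y}
  e: {w,y}
  q: {y}
  w: {e,y}
  y: {b,e,q,w}

N(w) = ["e", "y"]

Answer: ["e", "y"]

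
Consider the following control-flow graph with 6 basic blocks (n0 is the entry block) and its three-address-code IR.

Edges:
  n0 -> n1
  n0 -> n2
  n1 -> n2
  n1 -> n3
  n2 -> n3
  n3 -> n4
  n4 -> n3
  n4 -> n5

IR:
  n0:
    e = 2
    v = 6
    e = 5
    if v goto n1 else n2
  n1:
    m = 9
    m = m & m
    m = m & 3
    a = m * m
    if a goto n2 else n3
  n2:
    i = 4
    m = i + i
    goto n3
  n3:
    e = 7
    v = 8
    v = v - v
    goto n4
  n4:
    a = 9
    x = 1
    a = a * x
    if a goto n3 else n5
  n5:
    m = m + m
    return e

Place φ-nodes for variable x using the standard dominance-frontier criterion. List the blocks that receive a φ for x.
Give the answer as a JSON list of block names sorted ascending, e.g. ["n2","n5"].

idom tree: n1←n0 n2←n0 n3←n0 n4←n3 n5←n4
Dom∩ at merges:
  n2: preds {n0,n1}: {n0} ∩ {n0,n1} = {n0}; idom=n0
  n3: preds {n1,n2,n4}: {n0,n1} ∩ {n0,n2} ∩ {n0,n3,n4} = {n0}; idom=n0

Frontier:
  n2←n0: walk · to n0
  n2←n1: walk n1 to n0
  n3←n1: walk n1 to n0
  n3←n2: walk n2 to n0
  n3←n4: walk n4→n3 to n0
  n0: DF=∅
  n1: DF={n2,n3}
  n2: DF={n3}
  n3: DF={n3}
  n4: DF={n3}
  n5: DF=∅

φ for x: defs {n4}
  DF⁺ = {n3}

Answer: ["n3"]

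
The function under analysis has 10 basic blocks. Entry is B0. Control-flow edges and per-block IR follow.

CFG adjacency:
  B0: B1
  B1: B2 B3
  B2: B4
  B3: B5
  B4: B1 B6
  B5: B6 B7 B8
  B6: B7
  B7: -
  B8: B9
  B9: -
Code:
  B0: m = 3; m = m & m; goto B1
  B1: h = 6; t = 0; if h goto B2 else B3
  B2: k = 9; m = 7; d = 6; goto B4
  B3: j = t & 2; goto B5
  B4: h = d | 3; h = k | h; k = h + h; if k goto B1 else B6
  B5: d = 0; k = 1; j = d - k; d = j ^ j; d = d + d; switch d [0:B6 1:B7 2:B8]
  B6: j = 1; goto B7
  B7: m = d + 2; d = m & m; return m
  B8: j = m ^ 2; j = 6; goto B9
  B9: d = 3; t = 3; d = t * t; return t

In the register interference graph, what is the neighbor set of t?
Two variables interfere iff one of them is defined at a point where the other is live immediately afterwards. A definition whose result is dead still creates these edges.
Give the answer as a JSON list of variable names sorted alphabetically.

def/use:
  B0: def={m} ue=∅
  B1: def={h,t} ue=∅
  B2: def={d,k,m} ue=∅
  B3: def={j} ue={t}
  B4: def={h,k} ue={d,k}
  B5: def={d,j,k} ue=∅
  B6: def={j} ue=∅
  B7: def={d,m} ue={d}
  B8: def={j} ue={m}
  B9: def={d,t} ue=∅

Backward fixpoint:
  B0 li=∅ lo={m}
  B1 li={m} lo={m,t}
  B2 li=∅ lo={d,k,m}
  B3 li={m,t} lo={m}
  B4 li={d,k,m} lo={d,m}
  B5 li={m} lo={d,m}
  B6 li={d} lo={d}
  B7 li={d} lo=∅
  B8 li={m} lo=∅
  B9 li=∅ lo=∅

Interfere edges:
  d↔{h,j,k,m,t}
  h↔{d,k,m,t}
  j↔{d,m}
  k↔{d,h,m}
  m↔{d,h,j,k,t}
  t↔{d,h,m}

N(t) = ["d", "h", "m"]

Answer: ["d", "h", "m"]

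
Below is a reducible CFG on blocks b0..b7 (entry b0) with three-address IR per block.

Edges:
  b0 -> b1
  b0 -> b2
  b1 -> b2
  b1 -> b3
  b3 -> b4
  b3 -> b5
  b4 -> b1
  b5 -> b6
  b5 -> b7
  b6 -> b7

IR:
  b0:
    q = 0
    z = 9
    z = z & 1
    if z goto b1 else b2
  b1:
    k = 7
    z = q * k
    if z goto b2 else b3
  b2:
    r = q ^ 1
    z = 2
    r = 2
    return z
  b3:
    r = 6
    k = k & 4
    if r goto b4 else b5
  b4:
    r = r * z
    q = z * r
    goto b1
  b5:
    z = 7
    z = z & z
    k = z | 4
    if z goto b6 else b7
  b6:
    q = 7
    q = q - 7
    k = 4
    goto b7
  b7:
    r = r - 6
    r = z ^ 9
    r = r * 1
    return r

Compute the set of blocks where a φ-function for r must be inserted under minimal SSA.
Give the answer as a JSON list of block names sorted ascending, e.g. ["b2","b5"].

Answer: ["b1", "b2"]

Analysis:
idom tree: b1←b0 b2←b0 b3←b1 b4←b3 b5←b3 b6←b5 b7←b5
Dom at joins:
  b1: preds {b0,b4}: {b0} ∩ {b0,b1,b3,b4} = {b0}; idom=b0
  b2: preds {b0,b1}: {b0} ∩ {b0,b1} = {b0}; idom=b0
  b7: preds {b5,b6}: {b0,b1,b3,b5} ∩ {b0,b1,b3,b5,b6} = {b0,b1,b3,b5}; idom=b5

DF walk-up:
  b1←b0: walk · to b0
  b1←b4: walk b4→b3→b1 to b0
  b2←b0: walk · to b0
  b2←b1: walk b1 to b0
  b7←b5: walk · to b5
  b7←b6: walk b6 to b5
  b0 → ∅
  b1 → {b1,b2}
  b2 → ∅
  b3 → {b1}
  b4 → {b1}
  b5 → ∅
  b6 → {b7}
  b7 → ∅

φ for r: defs {b2,b3,b4,b7}
  DF⁺ = {b1,b2}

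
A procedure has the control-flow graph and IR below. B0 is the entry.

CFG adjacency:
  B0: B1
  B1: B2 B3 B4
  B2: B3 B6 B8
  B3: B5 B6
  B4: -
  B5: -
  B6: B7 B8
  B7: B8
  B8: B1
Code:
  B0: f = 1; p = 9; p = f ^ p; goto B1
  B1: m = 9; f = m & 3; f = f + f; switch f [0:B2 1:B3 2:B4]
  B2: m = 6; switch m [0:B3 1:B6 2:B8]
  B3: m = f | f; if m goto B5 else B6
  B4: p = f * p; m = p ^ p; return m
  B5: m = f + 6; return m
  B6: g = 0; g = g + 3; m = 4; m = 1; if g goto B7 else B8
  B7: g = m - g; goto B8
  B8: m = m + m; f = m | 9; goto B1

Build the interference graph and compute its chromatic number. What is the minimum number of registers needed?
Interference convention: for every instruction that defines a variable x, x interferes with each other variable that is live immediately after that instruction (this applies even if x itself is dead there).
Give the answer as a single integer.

Block summaries:
  B0: {f,p} / ∅
  B1: {f,m} / ∅
  B2: {m} / ∅
  B3: {m} / {f}
  B4: {m,p} / {f,p}
  B5: {m} / {f}
  B6: {g,m} / ∅
  B7: {g} / {g,m}
  B8: {f,m} / {m}

Liveness:
  B0 li=∅ lo={p}
  B1 li={p} lo={f,p}
  B2 li={f,p} lo={f,m,p}
  B3 li={f,p} lo={f,p}
  B4 li={f,p} lo=∅
  B5 li={f} lo=∅
  B6 li={p} lo={g,m,p}
  B7 li={g,m,p} lo={m,p}
  B8 li={m,p} lo={p}

Interference:
  f: {m,p}
  g: {m,p}
  m: {f,g,p}
  p: {f,g,m}

Registers:
  lower bound: {f,m,p} mutually conflict ⇒ χ ≥ 3
  3-colouring: r0={m}  r1={p}  r2={f,g}
  χ = 3

Answer: 3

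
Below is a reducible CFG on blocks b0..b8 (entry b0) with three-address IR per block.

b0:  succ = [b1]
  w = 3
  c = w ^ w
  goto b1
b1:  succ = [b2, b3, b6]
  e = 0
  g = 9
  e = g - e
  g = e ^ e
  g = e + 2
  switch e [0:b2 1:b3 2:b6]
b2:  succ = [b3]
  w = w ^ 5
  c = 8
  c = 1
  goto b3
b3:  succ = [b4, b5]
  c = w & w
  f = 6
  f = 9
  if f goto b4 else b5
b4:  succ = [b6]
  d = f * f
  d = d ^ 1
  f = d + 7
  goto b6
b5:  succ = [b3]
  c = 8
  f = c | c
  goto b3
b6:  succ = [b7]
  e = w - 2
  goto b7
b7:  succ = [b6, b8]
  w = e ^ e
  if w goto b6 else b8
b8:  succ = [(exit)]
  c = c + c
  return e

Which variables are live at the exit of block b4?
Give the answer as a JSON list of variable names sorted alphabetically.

Answer: ["c", "w"]

Derivation:
Per-block:
  b0: def={c,w} ue=∅
  b1: def={e,g} ue=∅
  b2: def={c,w} ue={w}
  b3: def={c,f} ue={w}
  b4: def={d,f} ue={f}
  b5: def={c,f} ue=∅
  b6: def={e} ue={w}
  b7: def={w} ue={e}
  b8: def={c} ue={c,e}

Liveness:
  b0: in=∅ out={c,w}
  b1: in={c,w} out={c,w}
  b2: in={w} out={w}
  b3: in={w} out={c,f,w}
  b4: in={c,f,w} out={c,w}
  b5: in={w} out={w}
  b6: in={c,w} out={c,e}
  b7: in={c,e} out={c,e,w}
  b8: in={c,e} out=∅

live-out(b4) = ["c", "w"]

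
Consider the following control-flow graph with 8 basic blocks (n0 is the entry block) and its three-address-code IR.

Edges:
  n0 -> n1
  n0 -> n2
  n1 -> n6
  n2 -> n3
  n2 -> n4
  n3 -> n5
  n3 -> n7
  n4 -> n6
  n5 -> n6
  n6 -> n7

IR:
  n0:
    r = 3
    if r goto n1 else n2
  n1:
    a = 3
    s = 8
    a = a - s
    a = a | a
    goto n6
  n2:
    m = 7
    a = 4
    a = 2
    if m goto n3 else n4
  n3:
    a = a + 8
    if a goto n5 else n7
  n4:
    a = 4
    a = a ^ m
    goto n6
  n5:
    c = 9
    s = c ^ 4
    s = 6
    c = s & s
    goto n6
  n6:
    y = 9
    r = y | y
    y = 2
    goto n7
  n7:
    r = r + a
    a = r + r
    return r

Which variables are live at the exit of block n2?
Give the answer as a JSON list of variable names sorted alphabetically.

def/use:
  n0: {r} / ∅
  n1: {a,s} / ∅
  n2: {a,m} / ∅
  n3: {a} / {a}
  n4: {a} / {m}
  n5: {c,s} / ∅
  n6: {r,y} / ∅
  n7: {a,r} / {a,r}

Backward fixpoint:
  n0 li=∅ lo={r}
  n1 li=∅ lo={a}
  n2 li={r} lo={a,m,r}
  n3 li={a,r} lo={a,r}
  n4 li={m} lo={a}
  n5 li={a} lo={a}
  n6 li={a} lo={a,r}
  n7 li={a,r} lo=∅

live-out(n2) = ["a", "m", "r"]

Answer: ["a", "m", "r"]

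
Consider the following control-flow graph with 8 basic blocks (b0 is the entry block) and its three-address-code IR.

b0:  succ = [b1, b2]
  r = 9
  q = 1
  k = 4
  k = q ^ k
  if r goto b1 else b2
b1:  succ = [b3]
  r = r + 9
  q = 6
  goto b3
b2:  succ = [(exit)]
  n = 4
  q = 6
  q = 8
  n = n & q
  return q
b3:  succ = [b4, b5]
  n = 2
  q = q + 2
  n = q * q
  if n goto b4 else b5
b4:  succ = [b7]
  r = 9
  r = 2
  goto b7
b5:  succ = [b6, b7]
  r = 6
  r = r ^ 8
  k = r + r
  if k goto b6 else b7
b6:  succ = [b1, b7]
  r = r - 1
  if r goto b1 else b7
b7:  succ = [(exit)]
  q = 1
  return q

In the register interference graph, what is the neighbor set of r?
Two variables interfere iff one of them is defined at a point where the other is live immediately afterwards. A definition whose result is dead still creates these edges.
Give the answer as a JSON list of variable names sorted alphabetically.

Answer: ["k", "q"]

Analysis:
Block summaries:
  b0: def={k,q,r} ue=∅
  b1: def={q,r} ue={r}
  b2: def={n,q} ue=∅
  b3: def={n,q} ue={q}
  b4: def={r} ue=∅
  b5: def={k,r} ue=∅
  b6: def={r} ue={r}
  b7: def={q} ue=∅

Backward fixpoint:
  b0 li=∅ lo={r}
  b1 li={r} lo={q}
  b2 li=∅ lo=∅
  b3 li={q} lo=∅
  b4 li=∅ lo=∅
  b5 li=∅ lo={r}
  b6 li={r} lo={r}
  b7 li=∅ lo=∅

Interference:
  k↔{q,r}
  n↔{q}
  q↔{k,n,r}
  r↔{k,q}

N(r) = ["k", "q"]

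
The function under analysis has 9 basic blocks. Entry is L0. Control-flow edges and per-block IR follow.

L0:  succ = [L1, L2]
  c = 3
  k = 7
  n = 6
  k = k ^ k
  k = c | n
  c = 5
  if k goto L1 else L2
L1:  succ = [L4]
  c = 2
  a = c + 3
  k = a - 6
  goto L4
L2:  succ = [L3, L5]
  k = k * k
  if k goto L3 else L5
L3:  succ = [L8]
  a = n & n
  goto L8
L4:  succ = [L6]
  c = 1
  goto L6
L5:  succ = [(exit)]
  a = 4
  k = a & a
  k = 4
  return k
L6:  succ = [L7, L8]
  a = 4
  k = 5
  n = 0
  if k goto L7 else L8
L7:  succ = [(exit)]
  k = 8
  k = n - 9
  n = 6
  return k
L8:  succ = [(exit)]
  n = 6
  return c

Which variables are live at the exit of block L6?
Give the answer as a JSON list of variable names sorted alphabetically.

Answer: ["c", "n"]

Analysis:
Block summaries:
  L0: {c,k,n} / ∅
  L1: {a,c,k} / ∅
  L2: {k} / {k}
  L3: {a} / {n}
  L4: {c} / ∅
  L5: {a,k} / ∅
  L6: {a,k,n} / ∅
  L7: {k,n} / {n}
  L8: {n} / {c}

Liveness:
  live L0: ∅→{c,k,n}
  live L1: ∅→∅
  live L2: {c,k,n}→{c,n}
  live L3: {c,n}→{c}
  live L4: ∅→{c}
  live L5: ∅→∅
  live L6: {c}→{c,n}
  live L7: {n}→∅
  live L8: {c}→∅

live-out(L6) = ["c", "n"]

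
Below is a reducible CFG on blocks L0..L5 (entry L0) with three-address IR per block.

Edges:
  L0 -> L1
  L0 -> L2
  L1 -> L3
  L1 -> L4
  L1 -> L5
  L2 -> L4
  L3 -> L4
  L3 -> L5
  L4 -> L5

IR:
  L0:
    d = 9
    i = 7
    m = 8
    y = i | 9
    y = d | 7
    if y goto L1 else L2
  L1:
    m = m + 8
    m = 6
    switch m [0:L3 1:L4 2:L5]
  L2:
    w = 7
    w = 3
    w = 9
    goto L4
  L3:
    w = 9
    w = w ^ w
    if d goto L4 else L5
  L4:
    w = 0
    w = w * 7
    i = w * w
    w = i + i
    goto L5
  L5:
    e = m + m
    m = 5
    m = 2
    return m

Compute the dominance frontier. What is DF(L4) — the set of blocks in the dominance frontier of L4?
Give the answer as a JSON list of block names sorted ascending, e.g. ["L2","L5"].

idom tree: L1←L0 L2←L0 L3←L1 L4←L0 L5←L0
Dom at joins:
  L4: preds {L1,L2,L3}: {L0,L1} ∩ {L0,L2} ∩ {L0,L1,L3} = {L0}; idom=L0
  L5: preds {L1,L3,L4}: {L0,L1} ∩ {L0,L1,L3} ∩ {L0,L4} = {L0}; idom=L0

DF derivation:
  join L4 pred L1: L1 stop@L0
  join L4 pred L2: L2 stop@L0
  join L4 pred L3: L3→L1 stop@L0
  join L5 pred L1: L1 stop@L0
  join L5 pred L3: L3→L1 stop@L0
  join L5 pred L4: L4 stop@L0
  DF(L0)=∅
  DF(L1)={L4,L5}
  DF(L2)={L4}
  DF(L3)={L4,L5}
  DF(L4)={L5}
  DF(L5)=∅

DF(L4) = ["L5"]

Answer: ["L5"]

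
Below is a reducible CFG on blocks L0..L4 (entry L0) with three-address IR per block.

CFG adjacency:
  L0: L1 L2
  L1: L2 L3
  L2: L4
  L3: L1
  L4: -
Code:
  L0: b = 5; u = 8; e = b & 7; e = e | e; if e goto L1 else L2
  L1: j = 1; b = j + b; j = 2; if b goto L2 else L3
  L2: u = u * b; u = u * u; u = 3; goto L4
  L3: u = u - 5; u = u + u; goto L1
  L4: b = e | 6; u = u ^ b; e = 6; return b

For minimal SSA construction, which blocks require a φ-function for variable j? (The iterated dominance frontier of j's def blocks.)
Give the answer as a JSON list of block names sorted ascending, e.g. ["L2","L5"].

Answer: ["L1", "L2"]

Derivation:
idom tree: L1←L0 L2←L0 L3←L1 L4←L2
Dom∩ at merges:
  L1: preds {L0,L3}: {L0} ∩ {L0,L1,L3} = {L0}; idom=L0
  L2: preds {L0,L1}: {L0} ∩ {L0,L1} = {L0}; idom=L0

DF walk-up:
  join L1 pred L0: · stop@L0
  join L1 pred L3: L3→L1 stop@L0
  join L2 pred L0: · stop@L0
  join L2 pred L1: L1 stop@L0
  DF(L0)=∅
  DF(L1)={L1,L2}
  DF(L2)=∅
  DF(L3)={L1}
  DF(L4)=∅

φ for j: defs {L1}
  DF⁺ = {L1,L2}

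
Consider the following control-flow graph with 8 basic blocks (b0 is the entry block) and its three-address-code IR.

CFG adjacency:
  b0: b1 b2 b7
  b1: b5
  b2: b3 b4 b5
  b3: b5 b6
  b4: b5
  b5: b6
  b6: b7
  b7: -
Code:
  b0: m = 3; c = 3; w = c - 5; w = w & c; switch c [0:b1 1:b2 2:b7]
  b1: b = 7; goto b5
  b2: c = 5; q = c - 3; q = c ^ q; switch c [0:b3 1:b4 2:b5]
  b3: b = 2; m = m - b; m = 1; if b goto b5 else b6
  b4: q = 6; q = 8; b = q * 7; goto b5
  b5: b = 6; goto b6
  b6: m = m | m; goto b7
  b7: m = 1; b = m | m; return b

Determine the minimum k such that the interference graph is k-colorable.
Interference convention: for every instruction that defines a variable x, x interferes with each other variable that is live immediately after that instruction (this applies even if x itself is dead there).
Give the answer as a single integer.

Per-block:
  b0 def {c,m,w} use ∅
  b1 def {b} use ∅
  b2 def {c,q} use ∅
  b3 def {b,m} use {m}
  b4 def {b,q} use ∅
  b5 def {b} use ∅
  b6 def {m} use {m}
  b7 def {b,m} use ∅

Backward fixpoint:
  b0 li=∅ lo={m}
  b1 li={m} lo={m}
  b2 li={m} lo={m}
  b3 li={m} lo={m}
  b4 li={m} lo={m}
  b5 li={m} lo={m}
  b6 li={m} lo=∅
  b7 li=∅ lo=∅

Interference:
  b↔{m}
  c↔{m,q,w}
  m↔{b,c,q,w}
  q↔{c,m}
  w↔{c,m}

Colouring:
  clique {c,m,q} ⇒ need ≥ 3
  assign b→r1 c→r1 m→r0 q→r2 w→r2 — no edge inside a register ⇒ χ ≤ 3
  χ = 3

Answer: 3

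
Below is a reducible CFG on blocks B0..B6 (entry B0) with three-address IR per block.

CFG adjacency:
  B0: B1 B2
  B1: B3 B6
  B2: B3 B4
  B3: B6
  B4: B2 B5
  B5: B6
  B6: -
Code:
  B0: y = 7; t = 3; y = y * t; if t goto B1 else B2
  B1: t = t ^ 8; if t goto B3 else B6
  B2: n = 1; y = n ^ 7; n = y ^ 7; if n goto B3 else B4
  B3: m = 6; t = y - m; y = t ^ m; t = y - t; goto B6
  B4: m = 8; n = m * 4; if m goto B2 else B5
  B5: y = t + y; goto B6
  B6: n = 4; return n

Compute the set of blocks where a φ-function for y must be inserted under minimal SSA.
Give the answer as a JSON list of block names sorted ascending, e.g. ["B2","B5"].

idom tree: B1←B0 B2←B0 B3←B0 B4←B2 B5←B4 B6←B0
Join-block Dom:
  B2: preds {B0,B4}: {B0} ∩ {B0,B2,B4} = {B0}; idom=B0
  B3: preds {B1,B2}: {B0,B1} ∩ {B0,B2} = {B0}; idom=B0
  B6: preds {B1,B3,B5}: {B0,B1} ∩ {B0,B3} ∩ {B0,B2,B4,B5} = {B0}; idom=B0

Frontier:
  B2←B0: walk · to B0
  B2←B4: walk B4→B2 to B0
  B3←B1: walk B1 to B0
  B3←B2: walk B2 to B0
  B6←B1: walk B1 to B0
  B6←B3: walk B3 to B0
  B6←B5: walk B5→B4→B2 to B0
  B0 → ∅
  B1 → {B3,B6}
  B2 → {B2,B3,B6}
  B3 → {B6}
  B4 → {B2,B6}
  B5 → {B6}
  B6 → ∅

φ for y: defs {B0,B2,B3,B5}
  DF⁺ = {B2,B3,B6}

Answer: ["B2", "B3", "B6"]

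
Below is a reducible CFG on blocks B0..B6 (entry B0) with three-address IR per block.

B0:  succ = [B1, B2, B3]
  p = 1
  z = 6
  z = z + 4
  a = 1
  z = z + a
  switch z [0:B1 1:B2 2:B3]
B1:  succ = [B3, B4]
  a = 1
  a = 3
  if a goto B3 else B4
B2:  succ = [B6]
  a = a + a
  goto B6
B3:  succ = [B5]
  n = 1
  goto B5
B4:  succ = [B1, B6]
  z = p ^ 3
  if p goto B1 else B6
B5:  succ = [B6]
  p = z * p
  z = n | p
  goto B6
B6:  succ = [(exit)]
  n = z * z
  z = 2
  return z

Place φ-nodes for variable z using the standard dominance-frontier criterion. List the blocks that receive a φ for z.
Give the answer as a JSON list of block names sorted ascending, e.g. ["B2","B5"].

idom tree: B1←B0 B2←B0 B3←B0 B4←B1 B5←B3 B6←B0
Join-block Dom:
  B1: preds {B0,B4}: {B0} ∩ {B0,B1,B4} = {B0}; idom=B0
  B3: preds {B0,B1}: {B0} ∩ {B0,B1} = {B0}; idom=B0
  B6: preds {B2,B4,B5}: {B0,B2} ∩ {B0,B1,B4} ∩ {B0,B3,B5} = {B0}; idom=B0

DF walk-up:
  join B1 pred B0: · stop@B0
  join B1 pred B4: B4→B1 stop@B0
  join B3 pred B0: · stop@B0
  join B3 pred B1: B1 stop@B0
  join B6 pred B2: B2 stop@B0
  join B6 pred B4: B4→B1 stop@B0
  join B6 pred B5: B5→B3 stop@B0
  DF(B0)=∅
  DF(B1)={B1,B3,B6}
  DF(B2)={B6}
  DF(B3)={B6}
  DF(B4)={B1,B6}
  DF(B5)={B6}
  DF(B6)=∅

φ for z: defs {B0,B4,B5,B6}
  DF⁺ = {B1,B3,B6}

Answer: ["B1", "B3", "B6"]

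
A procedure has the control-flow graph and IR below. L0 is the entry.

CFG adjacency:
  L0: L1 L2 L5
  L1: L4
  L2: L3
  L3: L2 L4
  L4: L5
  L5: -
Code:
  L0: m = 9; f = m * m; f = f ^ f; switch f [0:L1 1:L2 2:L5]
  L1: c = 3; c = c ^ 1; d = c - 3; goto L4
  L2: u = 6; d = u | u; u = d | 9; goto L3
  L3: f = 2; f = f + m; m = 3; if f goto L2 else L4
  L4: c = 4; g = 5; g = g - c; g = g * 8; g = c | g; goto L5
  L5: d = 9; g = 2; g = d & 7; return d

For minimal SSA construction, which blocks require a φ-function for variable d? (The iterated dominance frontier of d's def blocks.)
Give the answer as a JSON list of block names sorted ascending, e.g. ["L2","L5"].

idom tree: L1←L0 L2←L0 L3←L2 L4←L0 L5←L0
Dom∩ at merges:
  L2: preds {L0,L3}: {L0} ∩ {L0,L2,L3} = {L0}; idom=L0
  L4: preds {L1,L3}: {L0,L1} ∩ {L0,L2,L3} = {L0}; idom=L0
  L5: preds {L0,L4}: {L0} ∩ {L0,L4} = {L0}; idom=L0

DF derivation:
  join L2 pred L0: · stop@L0
  join L2 pred L3: L3→L2 stop@L0
  join L4 pred L1: L1 stop@L0
  join L4 pred L3: L3→L2 stop@L0
  join L5 pred L0: · stop@L0
  join L5 pred L4: L4 stop@L0
  L0 → ∅
  L1 → {L4}
  L2 → {L2,L4}
  L3 → {L2,L4}
  L4 → {L5}
  L5 → ∅

φ for d: defs {L1,L2,L5}
  DF⁺ = {L2,L4,L5}

Answer: ["L2", "L4", "L5"]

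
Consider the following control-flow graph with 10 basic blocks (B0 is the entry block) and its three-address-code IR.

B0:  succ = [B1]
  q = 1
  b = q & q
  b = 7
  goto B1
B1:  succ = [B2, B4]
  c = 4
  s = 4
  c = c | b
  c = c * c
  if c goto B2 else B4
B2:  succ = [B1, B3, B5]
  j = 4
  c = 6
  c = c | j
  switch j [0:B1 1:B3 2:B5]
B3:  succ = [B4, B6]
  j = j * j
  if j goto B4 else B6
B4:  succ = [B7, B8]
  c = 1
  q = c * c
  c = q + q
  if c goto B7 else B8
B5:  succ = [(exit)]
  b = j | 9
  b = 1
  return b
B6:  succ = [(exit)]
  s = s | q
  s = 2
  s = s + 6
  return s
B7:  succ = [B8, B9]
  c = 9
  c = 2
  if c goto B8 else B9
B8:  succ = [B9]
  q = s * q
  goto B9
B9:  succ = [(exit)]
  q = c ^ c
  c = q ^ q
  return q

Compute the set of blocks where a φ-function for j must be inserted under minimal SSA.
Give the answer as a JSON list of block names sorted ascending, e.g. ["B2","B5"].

idom tree: B1←B0 B2←B1 B3←B2 B4←B1 B5←B2 B6←B3 B7←B4 B8←B4 B9←B4
Dom∩ at merges:
  B1: preds {B0,B2}: {B0} ∩ {B0,B1,B2} = {B0}; idom=B0
  B4: preds {B1,B3}: {B0,B1} ∩ {B0,B1,B2,B3} = {B0,B1}; idom=B1
  B8: preds {B4,B7}: {B0,B1,B4} ∩ {B0,B1,B4,B7} = {B0,B1,B4}; idom=B4
  B9: preds {B7,B8}: {B0,B1,B4,B7} ∩ {B0,B1,B4,B8} = {B0,B1,B4}; idom=B4

DF derivation:
  join B1 pred B0: · stop@B0
  join B1 pred B2: B2→B1 stop@B0
  join B4 pred B1: · stop@B1
  join B4 pred B3: B3→B2 stop@B1
  join B8 pred B4: · stop@B4
  join B8 pred B7: B7 stop@B4
  join B9 pred B7: B7 stop@B4
  join B9 pred B8: B8 stop@B4
  DF(B0)=∅
  DF(B1)={B1}
  DF(B2)={B1,B4}
  DF(B3)={B4}
  DF(B4)=∅
  DF(B5)=∅
  DF(B6)=∅
  DF(B7)={B8,B9}
  DF(B8)={B9}
  DF(B9)=∅

φ for j: defs {B2,B3}
  DF⁺ = {B1,B4}

Answer: ["B1", "B4"]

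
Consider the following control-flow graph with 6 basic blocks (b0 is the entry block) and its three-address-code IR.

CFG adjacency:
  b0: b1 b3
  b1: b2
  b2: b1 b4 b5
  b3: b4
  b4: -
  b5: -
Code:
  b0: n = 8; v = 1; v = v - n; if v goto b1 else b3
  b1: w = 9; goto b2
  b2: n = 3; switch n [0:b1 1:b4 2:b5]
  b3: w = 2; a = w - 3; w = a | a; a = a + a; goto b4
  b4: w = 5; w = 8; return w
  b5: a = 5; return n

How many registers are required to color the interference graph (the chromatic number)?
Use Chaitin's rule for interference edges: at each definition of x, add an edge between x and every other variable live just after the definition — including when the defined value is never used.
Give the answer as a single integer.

Answer: 2

Analysis:
Per-block:
  b0: def={n,v} ue=∅
  b1: def={w} ue=∅
  b2: def={n} ue=∅
  b3: def={a,w} ue=∅
  b4: def={w} ue=∅
  b5: def={a} ue={n}

Backward fixpoint:
  b0 li=∅ lo=∅
  b1 li=∅ lo=∅
  b2 li=∅ lo={n}
  b3 li=∅ lo=∅
  b4 li=∅ lo=∅
  b5 li={n} lo=∅

Interfere edges:
  a↔{n,w}
  n↔{a,v}
  v↔{n}
  w↔{a}

Colouring:
  lower bound: {a,n} mutually conflict ⇒ χ ≥ 2
  assign a→R0 n→R1 v→R0 w→R1 — no edge inside a register ⇒ χ ≤ 2
  χ = 2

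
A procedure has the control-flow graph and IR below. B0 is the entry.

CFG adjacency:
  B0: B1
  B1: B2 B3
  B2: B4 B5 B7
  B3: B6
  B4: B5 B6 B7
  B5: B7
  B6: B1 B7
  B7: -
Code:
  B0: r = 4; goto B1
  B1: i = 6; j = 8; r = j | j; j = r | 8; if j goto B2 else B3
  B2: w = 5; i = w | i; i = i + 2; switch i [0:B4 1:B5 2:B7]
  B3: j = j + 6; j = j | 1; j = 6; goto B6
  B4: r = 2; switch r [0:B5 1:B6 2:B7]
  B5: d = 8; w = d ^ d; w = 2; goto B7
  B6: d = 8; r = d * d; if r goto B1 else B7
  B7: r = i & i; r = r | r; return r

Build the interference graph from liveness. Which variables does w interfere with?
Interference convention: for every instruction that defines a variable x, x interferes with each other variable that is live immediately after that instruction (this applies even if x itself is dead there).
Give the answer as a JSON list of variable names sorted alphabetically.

Block summaries:
  B0 def {r} use ∅
  B1 def {i,j,r} use ∅
  B2 def {i,w} use {i}
  B3 def {j} use {j}
  B4 def {r} use ∅
  B5 def {d,w} use ∅
  B6 def {d,r} use ∅
  B7 def {r} use {i}

Liveness:
  B0 li=∅ lo=∅
  B1 li=∅ lo={i,j}
  B2 li={i} lo={i}
  B3 li={i,j} lo={i}
  B4 li={i} lo={i}
  B5 li={i} lo={i}
  B6 li={i} lo={i}
  B7 li={i} lo=∅

Conflict graph:
  d↔{i}
  i↔{d,j,r,w}
  j↔{i}
  r↔{i}
  w↔{i}

N(w) = ["i"]

Answer: ["i"]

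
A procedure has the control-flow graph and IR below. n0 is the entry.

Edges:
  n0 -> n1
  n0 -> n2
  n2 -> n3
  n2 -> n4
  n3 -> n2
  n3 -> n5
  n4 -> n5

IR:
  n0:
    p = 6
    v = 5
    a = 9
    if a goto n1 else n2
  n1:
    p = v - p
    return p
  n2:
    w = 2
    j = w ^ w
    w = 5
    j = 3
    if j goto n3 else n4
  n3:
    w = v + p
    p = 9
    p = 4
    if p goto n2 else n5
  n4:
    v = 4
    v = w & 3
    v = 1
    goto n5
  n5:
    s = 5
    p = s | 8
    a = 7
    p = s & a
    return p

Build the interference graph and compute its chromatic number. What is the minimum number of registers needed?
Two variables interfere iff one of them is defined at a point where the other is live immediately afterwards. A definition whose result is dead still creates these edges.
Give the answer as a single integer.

Per-block:
  n0: {a,p,v} / ∅
  n1: {p} / {p,v}
  n2: {j,w} / ∅
  n3: {p,w} / {p,v}
  n4: {v} / {w}
  n5: {a,p,s} / ∅

Liveness:
  n0: in=∅ out={p,v}
  n1: in={p,v} out=∅
  n2: in={p,v} out={p,v,w}
  n3: in={p,v} out={p,v}
  n4: in={w} out=∅
  n5: in=∅ out=∅

Conflict graph:
  a: {p,s,v}
  j: {p,v,w}
  p: {a,j,s,v,w}
  s: {a,p}
  v: {a,j,p,w}
  w: {j,p,v}

Colouring:
  lower bound: {j,p,v,w} mutually conflict ⇒ χ ≥ 4
  assign a→R2 j→R2 p→R0 s→R1 v→R1 w→R3 — no edge inside a register ⇒ χ ≤ 4
  χ = 4

Answer: 4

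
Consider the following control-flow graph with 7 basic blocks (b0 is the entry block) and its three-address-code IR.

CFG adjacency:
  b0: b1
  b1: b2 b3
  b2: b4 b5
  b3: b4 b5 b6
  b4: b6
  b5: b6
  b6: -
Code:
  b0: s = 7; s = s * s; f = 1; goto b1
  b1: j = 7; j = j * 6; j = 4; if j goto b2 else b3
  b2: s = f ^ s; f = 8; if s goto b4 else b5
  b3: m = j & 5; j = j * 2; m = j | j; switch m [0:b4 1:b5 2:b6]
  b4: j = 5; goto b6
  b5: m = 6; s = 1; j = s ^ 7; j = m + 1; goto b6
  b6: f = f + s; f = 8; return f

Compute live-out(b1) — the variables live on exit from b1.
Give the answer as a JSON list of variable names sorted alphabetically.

Answer: ["f", "j", "s"]

Analysis:
Per-block:
  b0: {f,s} / ∅
  b1: {j} / ∅
  b2: {f,s} / {f,s}
  b3: {j,m} / {j}
  b4: {j} / ∅
  b5: {j,m,s} / ∅
  b6: {f} / {f,s}

Liveness:
  b0: in=∅ out={f,s}
  b1: in={f,s} out={f,j,s}
  b2: in={f,s} out={f,s}
  b3: in={f,j,s} out={f,s}
  b4: in={f,s} out={f,s}
  b5: in={f} out={f,s}
  b6: in={f,s} out=∅

live-out(b1) = ["f", "j", "s"]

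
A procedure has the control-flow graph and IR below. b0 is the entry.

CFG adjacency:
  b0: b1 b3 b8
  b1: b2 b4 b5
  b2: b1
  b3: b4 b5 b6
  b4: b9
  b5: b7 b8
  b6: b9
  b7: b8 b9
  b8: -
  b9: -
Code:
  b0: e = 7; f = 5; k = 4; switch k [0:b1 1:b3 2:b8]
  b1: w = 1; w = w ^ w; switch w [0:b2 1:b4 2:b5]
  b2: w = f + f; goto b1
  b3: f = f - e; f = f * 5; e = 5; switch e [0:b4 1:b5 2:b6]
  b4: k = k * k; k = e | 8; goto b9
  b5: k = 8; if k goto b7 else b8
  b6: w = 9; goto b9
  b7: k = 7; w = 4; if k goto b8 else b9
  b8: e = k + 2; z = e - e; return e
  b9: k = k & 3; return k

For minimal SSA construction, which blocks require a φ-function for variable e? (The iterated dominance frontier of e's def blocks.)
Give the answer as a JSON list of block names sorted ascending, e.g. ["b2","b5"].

idom tree: b1←b0 b2←b1 b3←b0 b4←b0 b5←b0 b6←b3 b7←b5 b8←b0 b9←b0
Dom at joins:
  b1: preds {b0,b2}: {b0} ∩ {b0,b1,b2} = {b0}; idom=b0
  b4: preds {b1,b3}: {b0,b1} ∩ {b0,b3} = {b0}; idom=b0
  b5: preds {b1,b3}: {b0,b1} ∩ {b0,b3} = {b0}; idom=b0
  b8: preds {b0,b5,b7}: {b0} ∩ {b0,b5} ∩ {b0,b5,b7} = {b0}; idom=b0
  b9: preds {b4,b6,b7}: {b0,b4} ∩ {b0,b3,b6} ∩ {b0,b5,b7} = {b0}; idom=b0

DF derivation:
  join b1 pred b0: · stop@b0
  join b1 pred b2: b2→b1 stop@b0
  join b4 pred b1: b1 stop@b0
  join b4 pred b3: b3 stop@b0
  join b5 pred b1: b1 stop@b0
  join b5 pred b3: b3 stop@b0
  join b8 pred b0: · stop@b0
  join b8 pred b5: b5 stop@b0
  join b8 pred b7: b7→b5 stop@b0
  join b9 pred b4: b4 stop@b0
  join b9 pred b6: b6→b3 stop@b0
  join b9 pred b7: b7→b5 stop@b0
  DF(b0)=∅
  DF(b1)={b1,b4,b5}
  DF(b2)={b1}
  DF(b3)={b4,b5,b9}
  DF(b4)={b9}
  DF(b5)={b8,b9}
  DF(b6)={b9}
  DF(b7)={b8,b9}
  DF(b8)=∅
  DF(b9)=∅

φ for e: defs {b0,b3,b8}
  DF⁺ = {b4,b5,b8,b9}

Answer: ["b4", "b5", "b8", "b9"]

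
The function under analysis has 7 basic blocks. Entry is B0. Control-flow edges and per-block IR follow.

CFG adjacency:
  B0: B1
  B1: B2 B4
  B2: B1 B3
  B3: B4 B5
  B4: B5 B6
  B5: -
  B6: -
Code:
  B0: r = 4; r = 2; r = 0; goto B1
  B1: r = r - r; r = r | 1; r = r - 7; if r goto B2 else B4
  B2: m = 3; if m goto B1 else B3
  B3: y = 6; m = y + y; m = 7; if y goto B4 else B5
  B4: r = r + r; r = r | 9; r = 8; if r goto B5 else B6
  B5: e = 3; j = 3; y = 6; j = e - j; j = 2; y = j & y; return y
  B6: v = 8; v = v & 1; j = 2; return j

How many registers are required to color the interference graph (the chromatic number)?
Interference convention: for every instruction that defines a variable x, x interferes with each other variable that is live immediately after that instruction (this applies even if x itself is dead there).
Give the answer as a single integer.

Answer: 3

Analysis:
Per-block:
  B0: {r} / ∅
  B1: {r} / {r}
  B2: {m} / ∅
  B3: {m,y} / ∅
  B4: {r} / {r}
  B5: {e,j,y} / ∅
  B6: {j,v} / ∅

Liveness:
  live B0: ∅→{r}
  live B1: {r}→{r}
  live B2: {r}→{r}
  live B3: {r}→{r}
  live B4: {r}→∅
  live B5: ∅→∅
  live B6: ∅→∅

Interference:
  e↔{j,y}
  j↔{e,y}
  m↔{r,y}
  r↔{m,y}
  v↔∅
  y↔{e,j,m,r}

Registers:
  clique {e,j,y} ⇒ need ≥ 3
  3-colouring: c0={v,y}  c1={e,m}  c2={j,r}
  χ = 3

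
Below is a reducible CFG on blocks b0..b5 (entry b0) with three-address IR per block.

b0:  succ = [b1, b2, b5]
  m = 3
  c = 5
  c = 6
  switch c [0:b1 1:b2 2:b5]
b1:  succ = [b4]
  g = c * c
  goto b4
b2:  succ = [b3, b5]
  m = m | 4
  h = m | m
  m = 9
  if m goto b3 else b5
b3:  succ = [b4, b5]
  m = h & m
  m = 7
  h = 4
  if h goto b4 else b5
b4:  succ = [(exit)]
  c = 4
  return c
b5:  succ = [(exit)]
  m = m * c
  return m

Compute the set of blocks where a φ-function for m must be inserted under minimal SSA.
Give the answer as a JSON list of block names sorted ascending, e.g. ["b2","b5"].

idom tree: b1←b0 b2←b0 b3←b2 b4←b0 b5←b0
Dom∩ at merges:
  b4: preds {b1,b3}: {b0,b1} ∩ {b0,b2,b3} = {b0}; idom=b0
  b5: preds {b0,b2,b3}: {b0} ∩ {b0,b2} ∩ {b0,b2,b3} = {b0}; idom=b0

DF walk-up:
  join b4 pred b1: b1 stop@b0
  join b4 pred b3: b3→b2 stop@b0
  join b5 pred b0: · stop@b0
  join b5 pred b2: b2 stop@b0
  join b5 pred b3: b3→b2 stop@b0
  b0: DF=∅
  b1: DF={b4}
  b2: DF={b4,b5}
  b3: DF={b4,b5}
  b4: DF=∅
  b5: DF=∅

φ for m: defs {b0,b2,b3,b5}
  DF⁺ = {b4,b5}

Answer: ["b4", "b5"]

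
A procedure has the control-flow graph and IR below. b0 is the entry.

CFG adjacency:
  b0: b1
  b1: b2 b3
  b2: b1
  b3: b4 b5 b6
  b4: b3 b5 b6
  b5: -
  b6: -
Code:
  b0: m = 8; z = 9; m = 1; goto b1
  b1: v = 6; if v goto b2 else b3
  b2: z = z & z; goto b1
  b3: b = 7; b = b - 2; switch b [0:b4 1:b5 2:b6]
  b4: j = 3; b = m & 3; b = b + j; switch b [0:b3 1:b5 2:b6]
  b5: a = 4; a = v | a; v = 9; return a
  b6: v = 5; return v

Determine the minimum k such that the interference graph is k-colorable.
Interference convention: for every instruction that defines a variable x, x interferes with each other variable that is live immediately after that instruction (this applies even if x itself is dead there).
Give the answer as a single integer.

Answer: 4

Working:
def/use:
  b0: {m,z} / ∅
  b1: {v} / ∅
  b2: {z} / {z}
  b3: {b} / ∅
  b4: {b,j} / {m}
  b5: {a,v} / {v}
  b6: {v} / ∅

Live sets:
  b0 li=∅ lo={m,z}
  b1 li={m,z} lo={m,v,z}
  b2 li={m,z} lo={m,z}
  b3 li={m,v} lo={m,v}
  b4 li={m,v} lo={m,v}
  b5 li={v} lo=∅
  b6 li=∅ lo=∅

Interference:
  a — {v}
  b — {j,m,v}
  j — {b,m,v}
  m — {b,j,v,z}
  v — {a,b,j,m,z}
  z — {m,v}

Chromatic number:
  lower bound: {b,j,m,v} mutually conflict ⇒ χ ≥ 4
  assign a→R1 b→R2 j→R3 m→R1 v→R0 z→R2 — no edge inside a register ⇒ χ ≤ 4
  χ = 4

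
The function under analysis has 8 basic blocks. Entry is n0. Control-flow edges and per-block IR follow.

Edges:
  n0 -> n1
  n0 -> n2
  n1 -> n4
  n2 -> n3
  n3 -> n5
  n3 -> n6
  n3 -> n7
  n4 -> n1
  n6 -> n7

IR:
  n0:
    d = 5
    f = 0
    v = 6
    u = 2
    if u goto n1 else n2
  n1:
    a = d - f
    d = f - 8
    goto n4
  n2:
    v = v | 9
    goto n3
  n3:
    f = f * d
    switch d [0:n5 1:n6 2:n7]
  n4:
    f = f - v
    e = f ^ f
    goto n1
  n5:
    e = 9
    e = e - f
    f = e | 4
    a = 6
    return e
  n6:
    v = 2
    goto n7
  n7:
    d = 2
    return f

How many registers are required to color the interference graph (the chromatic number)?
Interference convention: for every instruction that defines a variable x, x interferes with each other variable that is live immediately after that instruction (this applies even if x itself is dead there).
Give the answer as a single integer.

Answer: 4

Working:
Per-block:
  n0: def={d,f,u,v} ue=∅
  n1: def={a,d} ue={d,f}
  n2: def={v} ue={v}
  n3: def={f} ue={d,f}
  n4: def={e,f} ue={f,v}
  n5: def={a,e,f} ue={f}
  n6: def={v} ue=∅
  n7: def={d} ue={f}

Backward fixpoint:
  n0 li=∅ lo={d,f,v}
  n1 li={d,f,v} lo={d,f,v}
  n2 li={d,f,v} lo={d,f}
  n3 li={d,f} lo={f}
  n4 li={d,f,v} lo={d,f,v}
  n5 li={f} lo=∅
  n6 li={f} lo={f}
  n7 li={f} lo=∅

Conflict graph:
  a — {e,f,v}
  d — {e,f,u,v}
  e — {a,d,f,v}
  f — {a,d,e,u,v}
  u — {d,f,v}
  v — {a,d,e,f,u}

Registers:
  lower bound: {a,e,f,v} mutually conflict ⇒ χ ≥ 4
  4-colouring: R0={f}  R1={v}  R2={a,d}  R3={e,u}
  χ = 4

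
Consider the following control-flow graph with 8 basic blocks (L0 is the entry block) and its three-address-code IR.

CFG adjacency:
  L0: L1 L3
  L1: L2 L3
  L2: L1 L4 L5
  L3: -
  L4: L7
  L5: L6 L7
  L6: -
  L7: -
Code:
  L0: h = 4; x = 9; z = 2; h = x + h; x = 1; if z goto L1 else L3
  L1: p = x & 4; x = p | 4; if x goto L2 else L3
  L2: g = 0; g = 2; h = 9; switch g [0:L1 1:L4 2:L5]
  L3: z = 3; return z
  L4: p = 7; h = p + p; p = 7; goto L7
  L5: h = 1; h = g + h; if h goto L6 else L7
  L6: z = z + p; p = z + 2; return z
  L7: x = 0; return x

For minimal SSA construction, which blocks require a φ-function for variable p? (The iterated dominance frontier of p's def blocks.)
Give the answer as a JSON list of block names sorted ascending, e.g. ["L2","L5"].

Answer: ["L1", "L3", "L7"]

Analysis:
idom tree: L1←L0 L2←L1 L3←L0 L4←L2 L5←L2 L6←L5 L7←L2
Join-block Dom:
  L1: preds {L0,L2}: {L0} ∩ {L0,L1,L2} = {L0}; idom=L0
  L3: preds {L0,L1}: {L0} ∩ {L0,L1} = {L0}; idom=L0
  L7: preds {L4,L5}: {L0,L1,L2,L4} ∩ {L0,L1,L2,L5} = {L0,L1,L2}; idom=L2

Frontier:
  join L1 pred L0: · stop@L0
  join L1 pred L2: L2→L1 stop@L0
  join L3 pred L0: · stop@L0
  join L3 pred L1: L1 stop@L0
  join L7 pred L4: L4 stop@L2
  join L7 pred L5: L5 stop@L2
  DF(L0)=∅
  DF(L1)={L1,L3}
  DF(L2)={L1}
  DF(L3)=∅
  DF(L4)={L7}
  DF(L5)={L7}
  DF(L6)=∅
  DF(L7)=∅

φ for p: defs {L1,L4,L6}
  DF⁺ = {L1,L3,L7}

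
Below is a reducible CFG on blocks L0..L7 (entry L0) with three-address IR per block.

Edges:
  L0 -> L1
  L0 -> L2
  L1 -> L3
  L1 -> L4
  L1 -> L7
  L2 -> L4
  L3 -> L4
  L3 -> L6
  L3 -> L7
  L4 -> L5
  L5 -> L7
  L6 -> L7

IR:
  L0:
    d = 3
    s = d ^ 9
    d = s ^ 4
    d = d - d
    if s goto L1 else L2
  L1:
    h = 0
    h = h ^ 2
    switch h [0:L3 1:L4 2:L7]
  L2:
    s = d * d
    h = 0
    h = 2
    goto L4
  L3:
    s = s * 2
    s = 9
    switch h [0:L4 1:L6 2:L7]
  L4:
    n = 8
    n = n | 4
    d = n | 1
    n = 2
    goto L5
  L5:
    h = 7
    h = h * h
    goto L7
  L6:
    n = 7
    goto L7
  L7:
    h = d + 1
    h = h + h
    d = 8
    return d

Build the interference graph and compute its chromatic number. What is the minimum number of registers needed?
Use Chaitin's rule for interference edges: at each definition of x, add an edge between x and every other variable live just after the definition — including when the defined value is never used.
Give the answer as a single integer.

Answer: 3

Working:
def/use:
  L0 def {d,s} use ∅
  L1 def {h} use ∅
  L2 def {h,s} use {d}
  L3 def {s} use {h,s}
  L4 def {d,n} use ∅
  L5 def {h} use ∅
  L6 def {n} use ∅
  L7 def {d,h} use {d}

Live sets:
  L0 li=∅ lo={d,s}
  L1 li={d,s} lo={d,h,s}
  L2 li={d} lo=∅
  L3 li={d,h,s} lo={d}
  L4 li=∅ lo={d}
  L5 li={d} lo={d}
  L6 li={d} lo={d}
  L7 li={d} lo=∅

Conflict graph:
  d — {h,n,s}
  h — {d,s}
  n — {d}
  s — {d,h}

Colouring:
  clique {d,h,s} ⇒ need ≥ 3
  3-colouring: R0={d}  R1={h,n}  R2={s}
  χ = 3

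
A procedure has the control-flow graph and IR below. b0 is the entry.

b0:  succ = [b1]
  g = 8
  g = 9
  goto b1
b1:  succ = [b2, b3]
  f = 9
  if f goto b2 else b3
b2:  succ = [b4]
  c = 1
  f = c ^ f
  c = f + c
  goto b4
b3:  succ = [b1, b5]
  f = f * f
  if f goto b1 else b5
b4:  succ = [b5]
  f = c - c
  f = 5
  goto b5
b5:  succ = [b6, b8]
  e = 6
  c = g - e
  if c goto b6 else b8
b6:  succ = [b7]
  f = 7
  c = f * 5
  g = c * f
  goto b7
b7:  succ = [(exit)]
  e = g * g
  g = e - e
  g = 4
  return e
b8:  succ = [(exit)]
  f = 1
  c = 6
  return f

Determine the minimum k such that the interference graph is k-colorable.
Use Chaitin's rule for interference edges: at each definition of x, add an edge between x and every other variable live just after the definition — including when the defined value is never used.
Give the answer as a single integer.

Per-block:
  b0 def {g} use ∅
  b1 def {f} use ∅
  b2 def {c,f} use {f}
  b3 def {f} use {f}
  b4 def {f} use {c}
  b5 def {c,e} use {g}
  b6 def {c,f,g} use ∅
  b7 def {e,g} use {g}
  b8 def {c,f} use ∅

Live sets:
  b0 li=∅ lo={g}
  b1 li={g} lo={f,g}
  b2 li={f,g} lo={c,g}
  b3 li={f,g} lo={g}
  b4 li={c,g} lo={g}
  b5 li={g} lo=∅
  b6 li=∅ lo={g}
  b7 li={g} lo=∅
  b8 li=∅ lo=∅

Interference:
  c↔{f,g}
  e↔{g}
  f↔{c,g}
  g↔{c,e,f}

Colouring:
  {c,f,g} pairwise interfere (3-clique) ⇒ χ ≥ 3
  assign c→r1 e→r1 f→r2 g→r0 — no edge inside a register ⇒ χ ≤ 3
  χ = 3

Answer: 3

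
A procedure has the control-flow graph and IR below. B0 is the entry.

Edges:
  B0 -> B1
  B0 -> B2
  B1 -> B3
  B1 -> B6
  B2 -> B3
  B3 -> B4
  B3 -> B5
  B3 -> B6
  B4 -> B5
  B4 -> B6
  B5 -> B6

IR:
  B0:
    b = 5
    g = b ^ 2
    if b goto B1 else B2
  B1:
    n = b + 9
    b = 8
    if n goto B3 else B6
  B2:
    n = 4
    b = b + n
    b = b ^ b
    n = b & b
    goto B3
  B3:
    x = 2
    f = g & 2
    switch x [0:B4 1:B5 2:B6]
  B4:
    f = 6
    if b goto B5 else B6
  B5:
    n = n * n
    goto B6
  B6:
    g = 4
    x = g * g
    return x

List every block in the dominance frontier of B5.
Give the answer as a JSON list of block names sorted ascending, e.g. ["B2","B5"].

Answer: ["B6"]

Derivation:
idom tree: B1←B0 B2←B0 B3←B0 B4←B3 B5←B3 B6←B0
Dom at joins:
  B3: preds {B1,B2}: {B0,B1} ∩ {B0,B2} = {B0}; idom=B0
  B5: preds {B3,B4}: {B0,B3} ∩ {B0,B3,B4} = {B0,B3}; idom=B3
  B6: preds {B1,B3,B4,B5}: {B0,B1} ∩ {B0,B3} ∩ {B0,B3,B4} ∩ {B0,B3,B5} = {B0}; idom=B0

Frontier:
  join B3 pred B1: B1 stop@B0
  join B3 pred B2: B2 stop@B0
  join B5 pred B3: · stop@B3
  join B5 pred B4: B4 stop@B3
  join B6 pred B1: B1 stop@B0
  join B6 pred B3: B3 stop@B0
  join B6 pred B4: B4→B3 stop@B0
  join B6 pred B5: B5→B3 stop@B0
  DF(B0)=∅
  DF(B1)={B3,B6}
  DF(B2)={B3}
  DF(B3)={B6}
  DF(B4)={B5,B6}
  DF(B5)={B6}
  DF(B6)=∅

DF(B5) = ["B6"]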